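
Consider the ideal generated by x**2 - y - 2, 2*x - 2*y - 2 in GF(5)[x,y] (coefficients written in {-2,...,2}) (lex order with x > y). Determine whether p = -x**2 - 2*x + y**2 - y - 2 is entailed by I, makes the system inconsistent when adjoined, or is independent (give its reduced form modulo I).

First compute the reduced Gröbner basis of I by Buchberger's algorithm.
f_1 = x**2 - y - 2, LT = x**2.
f_2 = 2*x - 2*y - 2, LT = x.

S(f_1,f_2): lcm = x**2. S = x*y + x - y - 2.
  reduce S modulo (f_1, f_2):
  remainder y**2 + y - 1 ≠ 0; add h_3 = y**2 + y - 1 to the basis.

The other S-polynomials (S(f_1,h_3), S(f_2,h_3)) all reduce to 0 modulo the current basis, so we have a Gröbner basis.
Inter-reduce: drop elements whose leading term is divisible by another's, tail-reduce, and make monic.
Reduced Gröbner basis: {x - y - 1, y**2 + y - 1}.
Label its elements g_1 = x - y - 1, g_2 = y**2 + y - 1.

Reduce p = -x**2 - 2*x + y**2 - y - 2 modulo G:
  leading term x**2: subtract (-x)·g_1 from -x**2 - 2*x + y**2 - y - 2 → -x*y + 2*x + y**2 - y - 2
  leading term x*y: subtract (-y)·g_1 from -x*y + 2*x + y**2 - y - 2 → 2*x - 2*y - 2
  leading term x: subtract (2)·g_1 from 2*x - 2*y - 2 → 0
  normal form = 0.
Since the normal form is 0, p ∈ I.

The remainder on division by a Gröbner basis is unique — it is the normal form.

-x**2 - 2*x + y**2 - y - 2 lies in I (it reduces to 0).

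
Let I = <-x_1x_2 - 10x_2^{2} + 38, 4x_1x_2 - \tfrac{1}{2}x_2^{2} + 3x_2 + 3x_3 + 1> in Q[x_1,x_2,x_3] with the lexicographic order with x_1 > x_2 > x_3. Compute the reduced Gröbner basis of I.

G = {x_1x_2 + \tfrac{20}{27}x_2 + \tfrac{20}{27}x_3 - \tfrac{2}{9}, x_1x_3 + 51x_1 + 10x_2x_3 - 3x_2 + 38, x_2^{2} - \tfrac{2}{27}x_2 - \tfrac{2}{27}x_3 - \tfrac{34}{9}}

f_1 = -x_1x_2 - 10x_2^{2} + 38, LT = x_1x_2.
f_2 = 4x_1x_2 - \tfrac{1}{2}x_2^{2} + 3x_2 + 3x_3 + 1, LT = x_1x_2.

S(f_1,f_2): lcm = x_1x_2. S = \tfrac{81}{8}x_2^{2} - \tfrac{3}{4}x_2 - \tfrac{3}{4}x_3 - \tfrac{153}{4}.
  leading term x_2^{2}: no divisor's leading term divides it; move \tfrac{81}{8}x_2^{2} to the remainder.
  leading term x_2: no divisor's leading term divides it; move -\tfrac{3}{4}x_2 to the remainder.
  leading term x_3: no divisor's leading term divides it; move -\tfrac{3}{4}x_3 to the remainder.
  leading term 1: no divisor's leading term divides it; move -\tfrac{153}{4} to the remainder.
  remainder \tfrac{81}{8}x_2^{2} - \tfrac{3}{4}x_2 - \tfrac{3}{4}x_3 - \tfrac{153}{4} ≠ 0; add g_3 = \tfrac{81}{8}x_2^{2} - \tfrac{3}{4}x_2 - \tfrac{3}{4}x_3 - \tfrac{153}{4} to the basis.

S(f_1,g_3): lcm = x_1x_2^{2}. S = \tfrac{2}{27}x_1x_2 + \tfrac{2}{27}x_1x_3 + \tfrac{34}{9}x_1 + 10x_2^{3} - 38x_2.
  leading term x_1x_2: subtract (-\tfrac{2}{27})·f_1 from \tfrac{2}{27}x_1x_2 + \tfrac{2}{27}x_1x_3 + \tfrac{34}{9}x_1 + 10x_2^{3} - 38x_2 → \tfrac{2}{27}x_1x_3 + \tfrac{34}{9}x_1 + 10x_2^{3} - \tfrac{20}{27}x_2^{2} - 38x_2 + \tfrac{76}{27}
  leading term x_1x_3: no divisor's leading term divides it; move \tfrac{2}{27}x_1x_3 to the remainder.
  leading term x_1: no divisor's leading term divides it; move \tfrac{34}{9}x_1 to the remainder.
  leading term x_2^{3}: subtract (\tfrac{80}{81}x_2)·g_3 from 10x_2^{3} - \tfrac{20}{27}x_2^{2} - 38x_2 + \tfrac{76}{27} → \tfrac{20}{27}x_2x_3 - \tfrac{2}{9}x_2 + \tfrac{76}{27}
  leading term x_2x_3: no divisor's leading term divides it; move \tfrac{20}{27}x_2x_3 to the remainder.
  leading term x_2: no divisor's leading term divides it; move -\tfrac{2}{9}x_2 to the remainder.
  leading term 1: no divisor's leading term divides it; move \tfrac{76}{27} to the remainder.
  remainder \tfrac{2}{27}x_1x_3 + \tfrac{34}{9}x_1 + \tfrac{20}{27}x_2x_3 - \tfrac{2}{9}x_2 + \tfrac{76}{27} ≠ 0; add g_4 = \tfrac{2}{27}x_1x_3 + \tfrac{34}{9}x_1 + \tfrac{20}{27}x_2x_3 - \tfrac{2}{9}x_2 + \tfrac{76}{27} to the basis.

The other S-polynomials (S(f_2,g_3), S(f_1,g_4), S(f_2,g_4), S(g_3,g_4)) all reduce to 0 modulo the current basis, so we have a Gröbner basis.
Inter-reduce: drop elements whose leading term is divisible by another's, tail-reduce, and make monic.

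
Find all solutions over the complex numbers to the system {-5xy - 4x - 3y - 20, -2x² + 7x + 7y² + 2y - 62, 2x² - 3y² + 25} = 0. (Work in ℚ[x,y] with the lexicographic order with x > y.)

{(1, -3)}

Compute a lex Gröbner basis by Buchberger's algorithm.
f_1 = -5xy - 4x - 3y - 20, LT = xy.
f_2 = -2x² + 7x + 7y² + 2y - 62, LT = x².
f_3 = 2x² - 3y² + 25, LT = x².

S(f_1,f_2): lcm = x²y. S = ⅘x² + 41/10xy + 4x + 7/2y³ + y² - 31y.
  leading term x²: subtract (-⅖)·f_2 from ⅘x² + 41/10xy + 4x + 7/2y³ + y² - 31y → 41/10xy + 34/5x + 7/2y³ + 19/5y² - 151/5y - 124/5
  leading term xy: subtract (-41/50)·f_1 from 41/10xy + 34/5x + 7/2y³ + 19/5y² - 151/5y - 124/5 → 88/25x + 7/2y³ + 19/5y² - 1633/50y - 206/5
  leading term x: no divisor's leading term divides it; move 88/25x to the remainder.
  leading term y³: no divisor's leading term divides it; move 7/2y³ to the remainder.
  leading term y²: no divisor's leading term divides it; move 19/5y² to the remainder.
  leading term y: no divisor's leading term divides it; move -1633/50y to the remainder.
  leading term 1: no divisor's leading term divides it; move -206/5 to the remainder.
  remainder 88/25x + 7/2y³ + 19/5y² - 1633/50y - 206/5 ≠ 0; add h_4 = 88/25x + 7/2y³ + 19/5y² - 1633/50y - 206/5 to the basis.

S(f_1,f_3): lcm = x²y. S = ⅘x² + ⅗xy + 4x + 3/2y³ - 25/2y.
  leading term x²: subtract (-⅖)·f_2 from ⅘x² + ⅗xy + 4x + 3/2y³ - 25/2y → ⅗xy + 34/5x + 3/2y³ + 14/5y² - 117/10y - 124/5
  leading term xy: subtract (-3/25)·f_1 from ⅗xy + 34/5x + 3/2y³ + 14/5y² - 117/10y - 124/5 → 158/25x + 3/2y³ + 14/5y² - 603/50y - 136/5
  leading term x: subtract (79/44)·h_4 from 158/25x + 3/2y³ + 14/5y² - 603/50y - 136/5 → -421/88y³ - 177/44y² + 4099/88y + 1029/22
  leading term y³: no divisor's leading term divides it; move -421/88y³ to the remainder.
  leading term y²: no divisor's leading term divides it; move -177/44y² to the remainder.
  leading term y: no divisor's leading term divides it; move 4099/88y to the remainder.
  leading term 1: no divisor's leading term divides it; move 1029/22 to the remainder.
  remainder -421/88y³ - 177/44y² + 4099/88y + 1029/22 ≠ 0; add h_5 = -421/88y³ - 177/44y² + 4099/88y + 1029/22 to the basis.

S(f_2,f_3): lcm = x². S = -7/2x - 2y² - y + 37/2.
  leading term x: subtract (-175/176)·h_4 from -7/2x - 2y² - y + 37/2 → 1225/352y³ + 313/176y² - 11783/352y - 1977/88
  leading term y³: subtract (-1225/1684)·h_5 from 1225/352y³ + 313/176y² - 11783/352y - 1977/88 → -1933/1684y² + 689/1684y + 4866/421
  leading term y²: no divisor's leading term divides it; move -1933/1684y² to the remainder.
  leading term y: no divisor's leading term divides it; move 689/1684y to the remainder.
  leading term 1: no divisor's leading term divides it; move 4866/421 to the remainder.
  remainder -1933/1684y² + 689/1684y + 4866/421 ≠ 0; add h_6 = -1933/1684y² + 689/1684y + 4866/421 to the basis.

S(f_1,h_4): lcm = xy. S = ⅘x - 175/176y⁴ - 95/88y³ + 1633/176y² + 2707/220y + 4.
  leading term x: subtract (5/22)·h_4 from ⅘x - 175/176y⁴ - 95/88y³ + 1633/176y² + 2707/220y + 4 → -175/176y⁴ - 15/8y³ + 1481/176y² + 217/11y + 147/11
  leading term y⁴: subtract (175/842y)·h_5 from -175/176y⁴ - 15/8y³ + 1481/176y² + 217/11y + 147/11 → -19245/18524y³ - 5864/4631y² + 185353/18524y + 147/11
  leading term y³: subtract (38490/177241)·h_5 from -19245/18524y³ - 5864/4631y² + 185353/18524y + 147/11 → -139193/354482y² - 38711/354482y + 568302/177241
  leading term y²: subtract (278386/813793)·h_6 from -139193/354482y² - 38711/354482y + 568302/177241 → -202770/813793y - 608310/813793
  leading term y: no divisor's leading term divides it; move -202770/813793y to the remainder.
  leading term 1: no divisor's leading term divides it; move -608310/813793 to the remainder.
  remainder -202770/813793y - 608310/813793 ≠ 0; add h_7 = -202770/813793y - 608310/813793 to the basis.

The other S-polynomials (S(f_2,h_4), S(f_3,h_4), S(f_1,h_5), S(f_2,h_5), S(f_3,h_5), S(h_4,h_5), S(f_1,h_6), S(f_2,h_6), S(f_3,h_6), S(h_4,h_6), S(h_5,h_6), S(f_1,h_7), S(f_2,h_7), S(f_3,h_7), S(h_4,h_7), S(h_5,h_7), S(h_6,h_7)) all reduce to 0 modulo the current basis, so we have a Gröbner basis.
Inter-reduce: drop elements whose leading term is divisible by another's, tail-reduce, and make monic.
Reduced Gröbner basis: {x - 1, y + 3}.

Elimination: the polynomial y + 3 lies in the elimination ideal for y, so y ∈ {-3}. For each such y, the remaining basis elements (now univariate) give the rest of the solution.
  y = -3: the earlier basis element becomes x - 1 = 0, giving x = 1 — point (1, -3).
Substituting each solution back into the original system confirms all equations vanish.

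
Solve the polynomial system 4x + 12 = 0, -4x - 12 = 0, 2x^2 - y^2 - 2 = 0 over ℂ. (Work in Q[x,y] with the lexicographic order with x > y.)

Compute a lex Gröbner basis by Buchberger's algorithm.
f_1 = 4x + 12, LT = x.
f_2 = -4x - 12, LT = x.
f_3 = 2x^2 - y^2 - 2, LT = x^2.

S(f_1,f_3): lcm = x^2. S = 3x + 1/2y^2 + 1.
  leading term x: subtract (3/4)·f_1 from 3x + 1/2y^2 + 1 → 1/2y^2 - 8
  leading term y^2: no divisor's leading term divides it; move 1/2y^2 to the remainder.
  leading term 1: no divisor's leading term divides it; move -8 to the remainder.
  remainder 1/2y^2 - 8 ≠ 0; add h_4 = 1/2y^2 - 8 to the basis.

The other S-polynomials (S(f_1,f_2), S(f_2,f_3), S(f_1,h_4), S(f_2,h_4), S(f_3,h_4)) all reduce to 0 modulo the current basis, so we have a Gröbner basis.
Inter-reduce: drop elements whose leading term is divisible by another's, tail-reduce, and make monic.
Reduced Gröbner basis: {x + 3, y^2 - 16}.

Elimination: the polynomial y^2 - 16 lies in the elimination ideal for y, so y ∈ {-4, 4}. For each such y, the remaining basis elements (now univariate) give the rest of the solution.
  y = -4: the earlier basis element becomes x + 3 = 0, giving x = -3 — point (-3, -4).
  y = 4: the earlier basis element becomes x + 3 = 0, giving x = -3 — point (-3, 4).
Each listed point satisfies every original equation (direct substitution).

{(-3, -4), (-3, 4)}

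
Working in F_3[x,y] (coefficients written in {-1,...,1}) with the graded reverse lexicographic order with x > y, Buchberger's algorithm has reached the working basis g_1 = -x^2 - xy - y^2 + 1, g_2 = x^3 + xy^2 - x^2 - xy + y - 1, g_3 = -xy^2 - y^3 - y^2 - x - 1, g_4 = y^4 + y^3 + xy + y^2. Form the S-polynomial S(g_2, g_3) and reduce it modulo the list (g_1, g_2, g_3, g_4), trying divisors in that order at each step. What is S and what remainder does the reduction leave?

lcm(LM(g_2), LM(g_3)) = x^3y^2.
S = (lcm/LT(g_2))·g_2 − (lcm/LT(g_3))·g_3 = -x^2y^3 + xy^4 + x^2y^2 - xy^3 - x^3 + y^3 - x^2 - y^2.
Reduce S modulo (g_1, g_2, g_3, g_4) in that order:
  leading term x^2y^3: subtract (y^3)·g_1 from -x^2y^3 + xy^4 + x^2y^2 - xy^3 - x^3 + y^3 - x^2 - y^2 → -xy^4 + y^5 + x^2y^2 - xy^3 - x^3 - x^2 - y^2
  leading term xy^4: subtract (y^2)·g_3 from -xy^4 + y^5 + x^2y^2 - xy^3 - x^3 - x^2 - y^2 → -y^5 + x^2y^2 - xy^3 + y^4 - x^3 + xy^2 - x^2
  leading term y^5: subtract (-y)·g_4 from -y^5 + x^2y^2 - xy^3 + y^4 - x^3 + xy^2 - x^2 → x^2y^2 - xy^3 - y^4 - x^3 - xy^2 + y^3 - x^2
  leading term x^2y^2: subtract (-y^2)·g_1 from x^2y^2 - xy^3 - y^4 - x^3 - xy^2 + y^3 - x^2 → xy^3 + y^4 - x^3 - xy^2 + y^3 - x^2 + y^2
  leading term xy^3: subtract (-y)·g_3 from xy^3 + y^4 - x^3 - xy^2 + y^3 - x^2 + y^2 → -x^3 - xy^2 - x^2 - xy + y^2 - y
  leading term x^3: subtract (x)·g_1 from -x^3 - xy^2 - x^2 - xy + y^2 - y → x^2y - x^2 - xy + y^2 - x - y
  leading term x^2y: subtract (-y)·g_1 from x^2y - x^2 - xy + y^2 - x - y → -xy^2 - y^3 - x^2 - xy + y^2 - x
  leading term xy^2: subtract (1)·g_3 from -xy^2 - y^3 - x^2 - xy + y^2 - x → -x^2 - xy - y^2 + 1
  leading term x^2: subtract (1)·g_1 from -x^2 - xy - y^2 + 1 → 0
The remainder is 0, so this S-polynomial contributes no new basis element.
An S-polynomial is built so that the two leading terms cancel; whether anything survives reduction is exactly the Gröbner-basis criterion.

S(g_2, g_3) = -x^2y^3 + xy^4 + x^2y^2 - xy^3 - x^3 + y^3 - x^2 - y^2; remainder on division = 0.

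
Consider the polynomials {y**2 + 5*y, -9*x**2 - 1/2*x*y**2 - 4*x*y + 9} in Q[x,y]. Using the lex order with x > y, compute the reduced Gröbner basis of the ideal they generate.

G = {x**2 + 1/6*x*y - 1, y**2 + 5*y}

f_1 = y**2 + 5*y, LT = y**2.
f_2 = -9*x**2 - 1/2*x*y**2 - 4*x*y + 9, LT = x**2.

S(f_1,f_2): leading monomials are coprime, so the S-polynomial reduces to 0 (Buchberger's first criterion).
Every S-polynomial of the final basis reduces to 0, so we have a Gröbner basis.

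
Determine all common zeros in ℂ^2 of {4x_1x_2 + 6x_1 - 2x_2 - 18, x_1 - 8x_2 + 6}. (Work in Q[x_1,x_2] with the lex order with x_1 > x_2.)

{(-39/2, -27/16), (2, 1)}

Compute a lex Gröbner basis by Buchberger's algorithm.
f_1 = 4x_1x_2 + 6x_1 - 2x_2 - 18, LT = x_1x_2.
f_2 = x_1 - 8x_2 + 6, LT = x_1.

S(f_1,f_2): lcm = x_1x_2. S = 3/2x_1 + 8x_2^2 - 13/2x_2 - 9/2.
  reduce S modulo (f_1, f_2):
  remainder 8x_2^2 + 11/2x_2 - 27/2 ≠ 0; add h_3 = 8x_2^2 + 11/2x_2 - 27/2 to the basis.

The other S-polynomials (S(f_1,h_3), S(f_2,h_3)) all reduce to 0 modulo the current basis, so we have a Gröbner basis.
Inter-reduce: drop elements whose leading term is divisible by another's, tail-reduce, and make monic.
Reduced Gröbner basis: {x_1 - 8x_2 + 6, x_2^2 + 11/16x_2 - 27/16}.

Elimination: the polynomial x_2^2 + 11/16x_2 - 27/16 lies in the elimination ideal for x_2, so x_2 ∈ {-27/16, 1}. For each such x_2, the remaining basis elements (now univariate) give the rest of the solution.
  x_2 = -27/16: the earlier basis element becomes x_1 + 39/2 = 0, giving x_1 = -39/2 — point (-39/2, -27/16).
  x_2 = 1: the earlier basis element becomes x_1 - 2 = 0, giving x_1 = 2 — point (2, 1).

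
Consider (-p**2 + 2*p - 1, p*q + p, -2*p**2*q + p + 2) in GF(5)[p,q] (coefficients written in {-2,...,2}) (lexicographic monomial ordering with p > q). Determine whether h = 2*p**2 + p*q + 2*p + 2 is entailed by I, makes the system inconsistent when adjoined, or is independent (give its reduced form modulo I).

2*p**2 + p*q + 2*p + 2 lies in I (it reduces to 0).

First compute the reduced Gröbner basis of I by Buchberger's algorithm.
f_1 = -p**2 + 2*p - 1, LT = p**2.
f_2 = p*q + p, LT = p*q.
f_3 = -2*p**2*q + p + 2, LT = p**2*q.

S(f_1,f_2): lcm = p**2*q. S = -p**2 - 2*p*q + q.
  leading term p**2: subtract (1)·f_1 from -p**2 - 2*p*q + q → -2*p*q - 2*p + q + 1
  leading term p*q: subtract (-2)·f_2 from -2*p*q - 2*p + q + 1 → q + 1
  leading term q: no divisor's leading term divides it; move q to the remainder.
  leading term 1: no divisor's leading term divides it; move 1 to the remainder.
  remainder q + 1 ≠ 0; add k_4 = q + 1 to the basis.

The other S-polynomials (S(f_1,f_3), S(f_2,f_3), S(f_1,k_4), S(f_2,k_4), S(f_3,k_4)) all reduce to 0 modulo the current basis, so we have a Gröbner basis.
Inter-reduce: drop elements whose leading term is divisible by another's, tail-reduce, and make monic.
Reduced Gröbner basis: {p**2 - 2*p + 1, q + 1}.
Label its elements g_1 = p**2 - 2*p + 1, g_2 = q + 1.

Reduce h = 2*p**2 + p*q + 2*p + 2 modulo G:
  leading term p**2: subtract (2)·g_1 from 2*p**2 + p*q + 2*p + 2 → p*q + p
  leading term p*q: subtract (p)·g_2 from p*q + p → 0
  normal form = 0.
Since the normal form is 0, h ∈ I.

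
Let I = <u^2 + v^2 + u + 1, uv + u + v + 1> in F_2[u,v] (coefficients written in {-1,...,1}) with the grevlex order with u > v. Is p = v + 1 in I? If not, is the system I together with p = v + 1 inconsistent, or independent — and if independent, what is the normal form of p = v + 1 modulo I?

First compute the reduced Gröbner basis of I by Buchberger's algorithm.
f_1 = u^2 + v^2 + u + 1, LT = u^2.
f_2 = uv + u + v + 1, LT = uv.

S(f_1,f_2): lcm = u^2v. S = v^3 + u^2 + u + v.
  leading term v^3: no divisor's leading term divides it; move v^3 to the remainder.
  leading term u^2: subtract (1)·f_1 from u^2 + u + v → v^2 + v + 1
  leading term v^2: no divisor's leading term divides it; move v^2 to the remainder.
  leading term v: no divisor's leading term divides it; move v to the remainder.
  leading term 1: no divisor's leading term divides it; move 1 to the remainder.
  remainder v^3 + v^2 + v + 1 ≠ 0; add h_3 = v^3 + v^2 + v + 1 to the basis.

The other S-polynomials (S(f_1,h_3), S(f_2,h_3)) all reduce to 0 modulo the current basis, so we have a Gröbner basis.
Inter-reduce: drop elements whose leading term is divisible by another's, tail-reduce, and make monic.
Reduced Gröbner basis: {v^3 + v^2 + v + 1, u^2 + v^2 + u + 1, uv + u + v + 1}.
Label its elements g_1 = v^3 + v^2 + v + 1, g_2 = u^2 + v^2 + u + 1, g_3 = uv + u + v + 1.

Reduce p = v + 1 modulo G:
  leading term v: no divisor's leading term divides it; move v to the remainder.
  leading term 1: no divisor's leading term divides it; move 1 to the remainder.
  normal form = v + 1.
The normal form is nonzero, so p ∉ I. Since p minus its normal form lies in I, I + (p) = I + (r) where r = v + 1; decide whether this ideal is the whole ring.
Run Buchberger on G together with r (pairs among the g_i already reduce to 0 since G is a Gröbner basis):
g_1 = v^3 + v^2 + v + 1, LT = v^3.
g_2 = u^2 + v^2 + u + 1, LT = u^2.
g_3 = uv + u + v + 1, LT = uv.
r = v + 1, LT = v.

The S-polynomials (S(g_1,g_2), S(g_1,g_3), S(g_1,r), S(g_2,g_3), S(g_2,r), S(g_3,r)) all reduce to 0 modulo the current basis, so we have a Gröbner basis.
Inter-reduce: drop elements whose leading term is divisible by another's, tail-reduce, and make monic.
Reduced Gröbner basis: {u^2 + u, v + 1}.
The reduced Gröbner basis of I + (p) is {u^2 + u, v + 1} ≠ {1}, a proper ideal, so the enlarged system stays consistent: p is independent of I, with normal form v + 1.

v + 1 is independent of I; its normal form modulo I is v + 1.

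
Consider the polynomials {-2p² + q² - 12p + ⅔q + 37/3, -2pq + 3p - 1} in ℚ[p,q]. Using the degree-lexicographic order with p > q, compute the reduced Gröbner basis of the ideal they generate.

f_1 = -2p² + q² - 12p + ⅔q + 37/3, LT = p².
f_2 = -2pq + 3p - 1, LT = pq.

S(f_1,f_2): lcm = p²q. S = -½q³ + 3/2p² + 6pq - ⅓q² - ½p - 37/6q.
  leading term q³: no divisor's leading term divides it; move -½q³ to the remainder.
  leading term p²: subtract (-¾)·f_1 from 3/2p² + 6pq - ⅓q² - ½p - 37/6q → 6pq + 5/12q² - 19/2p - 17/3q + 37/4
  leading term pq: subtract (-3)·f_2 from 6pq + 5/12q² - 19/2p - 17/3q + 37/4 → 5/12q² - ½p - 17/3q + 25/4
  leading term q²: no divisor's leading term divides it; move 5/12q² to the remainder.
  leading term p: no divisor's leading term divides it; move -½p to the remainder.
  leading term q: no divisor's leading term divides it; move -17/3q to the remainder.
  leading term 1: no divisor's leading term divides it; move 25/4 to the remainder.
  remainder -½q³ + 5/12q² - ½p - 17/3q + 25/4 ≠ 0; add g_3 = -½q³ + 5/12q² - ½p - 17/3q + 25/4 to the basis.

The other S-polynomials (S(f_1,g_3), S(f_2,g_3)) all reduce to 0 modulo the current basis, so we have a Gröbner basis.

G = {q³ - ⅚q² + p + 34/3q - 25/2, p² - ½q² + 6p - ⅓q - 37/6, pq - 3/2p + ½}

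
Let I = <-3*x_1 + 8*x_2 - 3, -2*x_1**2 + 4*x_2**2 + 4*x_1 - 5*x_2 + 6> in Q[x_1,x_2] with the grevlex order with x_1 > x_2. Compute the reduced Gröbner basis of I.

G = {x_2**2 - 147/92*x_2, x_1 - 8/3*x_2 + 1}

f_1 = -3*x_1 + 8*x_2 - 3, LT = x_1.
f_2 = -2*x_1**2 + 4*x_2**2 + 4*x_1 - 5*x_2 + 6, LT = x_1**2.

S(f_1,f_2): lcm = x_1**2. S = -8/3*x_1*x_2 + 2*x_2**2 + 3*x_1 - 5/2*x_2 + 3.
  leading term x_1*x_2: subtract (8/9*x_2)·f_1 from -8/3*x_1*x_2 + 2*x_2**2 + 3*x_1 - 5/2*x_2 + 3 → -46/9*x_2**2 + 3*x_1 + 1/6*x_2 + 3
  leading term x_2**2: no divisor's leading term divides it; move -46/9*x_2**2 to the remainder.
  leading term x_1: subtract (-1)·f_1 from 3*x_1 + 1/6*x_2 + 3 → 49/6*x_2
  leading term x_2: no divisor's leading term divides it; move 49/6*x_2 to the remainder.
  remainder -46/9*x_2**2 + 49/6*x_2 ≠ 0; add g_3 = -46/9*x_2**2 + 49/6*x_2 to the basis.

The other S-polynomials (S(f_1,g_3), S(f_2,g_3)) all reduce to 0 modulo the current basis, so we have a Gröbner basis.
Inter-reduce: drop elements whose leading term is divisible by another's, tail-reduce, and make monic.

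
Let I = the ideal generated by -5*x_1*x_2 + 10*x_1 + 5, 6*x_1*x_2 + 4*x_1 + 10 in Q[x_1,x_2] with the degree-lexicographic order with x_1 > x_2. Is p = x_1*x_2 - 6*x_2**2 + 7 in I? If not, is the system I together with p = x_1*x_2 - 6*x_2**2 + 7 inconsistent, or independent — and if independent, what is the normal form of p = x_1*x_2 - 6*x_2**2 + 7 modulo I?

x_1*x_2 - 6*x_2**2 + 7 lies in I (it reduces to 0).

First compute the reduced Gröbner basis of I by Buchberger's algorithm.
f_1 = -5*x_1*x_2 + 10*x_1 + 5, LT = x_1*x_2.
f_2 = 6*x_1*x_2 + 4*x_1 + 10, LT = x_1*x_2.

S(f_1,f_2): lcm = x_1*x_2. S = -8/3*x_1 - 8/3.
  reduce S modulo (f_1, f_2):
  remainder -8/3*x_1 - 8/3 ≠ 0; add h_3 = -8/3*x_1 - 8/3 to the basis.

S(f_1,h_3): lcm = x_1*x_2. S = -2*x_1 - x_2 - 1.
  reduce S modulo (f_1, f_2, h_3):
  remainder -x_2 + 1 ≠ 0; add h_4 = -x_2 + 1 to the basis.

The other S-polynomials (S(f_2,h_3), S(f_1,h_4), S(f_2,h_4), S(h_3,h_4)) all reduce to 0 modulo the current basis, so we have a Gröbner basis.
Inter-reduce: drop elements whose leading term is divisible by another's, tail-reduce, and make monic.
Reduced Gröbner basis: {x_1 + 1, x_2 - 1}.
Label its elements g_1 = x_1 + 1, g_2 = x_2 - 1.

Reduce p = x_1*x_2 - 6*x_2**2 + 7 modulo G:
  leading term x_1*x_2: subtract (x_2)·g_1 from x_1*x_2 - 6*x_2**2 + 7 → -6*x_2**2 - x_2 + 7
  leading term x_2**2: subtract (-6*x_2)·g_2 from -6*x_2**2 - x_2 + 7 → -7*x_2 + 7
  leading term x_2: subtract (-7)·g_2 from -7*x_2 + 7 → 0
  normal form = 0.
Since the normal form is 0, p ∈ I.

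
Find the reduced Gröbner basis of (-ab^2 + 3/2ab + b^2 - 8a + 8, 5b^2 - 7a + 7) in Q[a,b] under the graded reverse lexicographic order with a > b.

f_1 = -ab^2 + 3/2ab + b^2 - 8a + 8, LT = ab^2.
f_2 = 5b^2 - 7a + 7, LT = b^2.

S(f_1,f_2): lcm = ab^2. S = 7/5a^2 - 3/2ab - b^2 + 33/5a - 8.
  leading term a^2: no divisor's leading term divides it; move 7/5a^2 to the remainder.
  leading term ab: no divisor's leading term divides it; move -3/2ab to the remainder.
  leading term b^2: subtract (-1/5)·f_2 from -b^2 + 33/5a - 8 → 26/5a - 33/5
  leading term a: no divisor's leading term divides it; move 26/5a to the remainder.
  leading term 1: no divisor's leading term divides it; move -33/5 to the remainder.
  remainder 7/5a^2 - 3/2ab + 26/5a - 33/5 ≠ 0; add g_3 = 7/5a^2 - 3/2ab + 26/5a - 33/5 to the basis.

The other S-polynomials (S(f_1,g_3), S(f_2,g_3)) all reduce to 0 modulo the current basis, so we have a Gröbner basis.
Inter-reduce: drop elements whose leading term is divisible by another's, tail-reduce, and make monic.

G = {a^2 - 15/14ab + 26/7a - 33/7, b^2 - 7/5a + 7/5}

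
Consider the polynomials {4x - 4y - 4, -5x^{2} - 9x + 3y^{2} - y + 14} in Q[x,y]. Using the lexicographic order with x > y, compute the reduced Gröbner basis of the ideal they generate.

f_1 = 4x - 4y - 4, LT = x.
f_2 = -5x^{2} - 9x + 3y^{2} - y + 14, LT = x^{2}.

S(f_1,f_2): lcm = x^{2}. S = -xy - \tfrac{14}{5}x + \tfrac{3}{5}y^{2} - \tfrac{1}{5}y + \tfrac{14}{5}.
  leading term xy: subtract (-\tfrac{1}{4}y)·f_1 from -xy - \tfrac{14}{5}x + \tfrac{3}{5}y^{2} - \tfrac{1}{5}y + \tfrac{14}{5} → -\tfrac{14}{5}x - \tfrac{2}{5}y^{2} - \tfrac{6}{5}y + \tfrac{14}{5}
  leading term x: subtract (-\tfrac{7}{10})·f_1 from -\tfrac{14}{5}x - \tfrac{2}{5}y^{2} - \tfrac{6}{5}y + \tfrac{14}{5} → -\tfrac{2}{5}y^{2} - 4y
  leading term y^{2}: no divisor's leading term divides it; move -\tfrac{2}{5}y^{2} to the remainder.
  leading term y: no divisor's leading term divides it; move -4y to the remainder.
  remainder -\tfrac{2}{5}y^{2} - 4y ≠ 0; add g_3 = -\tfrac{2}{5}y^{2} - 4y to the basis.

S(f_1,g_3): leading monomials are coprime, so the S-polynomial reduces to 0 (Buchberger's first criterion).
S(f_2,g_3): leading monomials are coprime, so the S-polynomial reduces to 0 (Buchberger's first criterion).
Every S-polynomial of the final basis reduces to 0, so we have a Gröbner basis.
Inter-reduce: drop elements whose leading term is divisible by another's, tail-reduce, and make monic.

G = {x - y - 1, y^{2} + 10y}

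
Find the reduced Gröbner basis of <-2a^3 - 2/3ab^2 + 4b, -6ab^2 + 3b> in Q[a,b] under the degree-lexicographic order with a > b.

The reduced Gröbner basis is the canonical form of the ideal for this ordering.

f_1 = -2a^3 - 2/3ab^2 + 4b, LT = a^3.
f_2 = -6ab^2 + 3b, LT = ab^2.

S(f_1,f_2): lcm = a^3b^2. S = 1/3ab^4 + 1/2a^2b - 2b^3.
  leading term ab^4: subtract (-1/18b^2)·f_2 from 1/3ab^4 + 1/2a^2b - 2b^3 → 1/2a^2b - 11/6b^3
  leading term a^2b: no divisor's leading term divides it; move 1/2a^2b to the remainder.
  leading term b^3: no divisor's leading term divides it; move -11/6b^3 to the remainder.
  remainder 1/2a^2b - 11/6b^3 ≠ 0; add g_3 = 1/2a^2b - 11/6b^3 to the basis.

S(f_2,g_3): lcm = a^2b^2. S = 11/3b^4 - 1/2ab.
  leading term b^4: no divisor's leading term divides it; move 11/3b^4 to the remainder.
  leading term ab: no divisor's leading term divides it; move -1/2ab to the remainder.
  remainder 11/3b^4 - 1/2ab ≠ 0; add g_4 = 11/3b^4 - 1/2ab to the basis.

The other S-polynomials (S(f_1,g_3), S(f_1,g_4), S(f_2,g_4), S(g_3,g_4)) all reduce to 0 modulo the current basis, so we have a Gröbner basis.

G = {b^4 - 3/22ab, a^3 - 11/6b, a^2b - 11/3b^3, ab^2 - 1/2b}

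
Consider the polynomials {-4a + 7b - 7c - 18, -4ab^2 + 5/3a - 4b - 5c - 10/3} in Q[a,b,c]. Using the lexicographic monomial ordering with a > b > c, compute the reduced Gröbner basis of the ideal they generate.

f_1 = -4a + 7b - 7c - 18, LT = a.
f_2 = -4ab^2 + 5/3a - 4b - 5c - 10/3, LT = ab^2.

S(f_1,f_2): lcm = ab^2. S = 5/12a - 7/4b^3 + 7/4b^2c + 9/2b^2 - b - 5/4c - 5/6.
  leading term a: subtract (-5/48)·f_1 from 5/12a - 7/4b^3 + 7/4b^2c + 9/2b^2 - b - 5/4c - 5/6 → -7/4b^3 + 7/4b^2c + 9/2b^2 - 13/48b - 95/48c - 65/24
  leading term b^3: no divisor's leading term divides it; move -7/4b^3 to the remainder.
  leading term b^2c: no divisor's leading term divides it; move 7/4b^2c to the remainder.
  leading term b^2: no divisor's leading term divides it; move 9/2b^2 to the remainder.
  leading term b: no divisor's leading term divides it; move -13/48b to the remainder.
  leading term c: no divisor's leading term divides it; move -95/48c to the remainder.
  leading term 1: no divisor's leading term divides it; move -65/24 to the remainder.
  remainder -7/4b^3 + 7/4b^2c + 9/2b^2 - 13/48b - 95/48c - 65/24 ≠ 0; add g_3 = -7/4b^3 + 7/4b^2c + 9/2b^2 - 13/48b - 95/48c - 65/24 to the basis.

The other S-polynomials (S(f_1,g_3), S(f_2,g_3)) all reduce to 0 modulo the current basis, so we have a Gröbner basis.
Inter-reduce: drop elements whose leading term is divisible by another's, tail-reduce, and make monic.

G = {a - 7/4b + 7/4c + 9/2, b^3 - b^2c - 18/7b^2 + 13/84b + 95/84c + 65/42}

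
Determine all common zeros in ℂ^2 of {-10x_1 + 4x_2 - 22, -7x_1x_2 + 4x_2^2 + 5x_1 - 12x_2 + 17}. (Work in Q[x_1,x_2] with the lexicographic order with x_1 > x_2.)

Compute a lex Gröbner basis by Buchberger's algorithm.
f_1 = -10x_1 + 4x_2 - 22, LT = x_1.
f_2 = -7x_1x_2 + 5x_1 + 4x_2^2 - 12x_2 + 17, LT = x_1x_2.

S(f_1,f_2): lcm = x_1x_2. S = 5/7x_1 + 6/35x_2^2 + 17/35x_2 + 17/7.
  leading term x_1: subtract (-1/14)·f_1 from 5/7x_1 + 6/35x_2^2 + 17/35x_2 + 17/7 → 6/35x_2^2 + 27/35x_2 + 6/7
  leading term x_2^2: no divisor's leading term divides it; move 6/35x_2^2 to the remainder.
  leading term x_2: no divisor's leading term divides it; move 27/35x_2 to the remainder.
  leading term 1: no divisor's leading term divides it; move 6/7 to the remainder.
  remainder 6/35x_2^2 + 27/35x_2 + 6/7 ≠ 0; add h_3 = 6/35x_2^2 + 27/35x_2 + 6/7 to the basis.

The other S-polynomials (S(f_1,h_3), S(f_2,h_3)) all reduce to 0 modulo the current basis, so we have a Gröbner basis.
Inter-reduce: drop elements whose leading term is divisible by another's, tail-reduce, and make monic.
Reduced Gröbner basis: {x_1 - 2/5x_2 + 11/5, x_2^2 + 9/2x_2 + 5}.

From the last basis element, x_2^2 + 9/2x_2 + 5 = 0, so x_2 takes values in {-5/2, -2}. Each choice, substituted upward through the basis, yields the corresponding point(s) of the solution set.
  x_2 = -5/2: the earlier basis element becomes x_1 + 16/5 = 0, giving x_1 = -16/5 — point (-16/5, -5/2).
  x_2 = -2: the earlier basis element becomes x_1 + 3 = 0, giving x_1 = -3 — point (-3, -2).

{(-16/5, -5/2), (-3, -2)}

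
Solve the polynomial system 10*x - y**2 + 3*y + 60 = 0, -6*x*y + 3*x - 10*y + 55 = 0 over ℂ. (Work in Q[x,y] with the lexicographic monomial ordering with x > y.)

{(-5, -2), (-107/48 - sqrt(5529)/48, 11/4 - sqrt(5529)/12), (-107/48 + sqrt(5529)/48, 11/4 + sqrt(5529)/12)}

Compute a lex Gröbner basis by Buchberger's algorithm.
f_1 = 10*x - y**2 + 3*y + 60, LT = x.
f_2 = -6*x*y + 3*x - 10*y + 55, LT = x*y.

S(f_1,f_2): lcm = x*y. S = 1/2*x - 1/10*y**3 + 3/10*y**2 + 13/3*y + 55/6.
  leading term x: subtract (1/20)·f_1 from 1/2*x - 1/10*y**3 + 3/10*y**2 + 13/3*y + 55/6 → -1/10*y**3 + 7/20*y**2 + 251/60*y + 37/6
  leading term y**3: no divisor's leading term divides it; move -1/10*y**3 to the remainder.
  leading term y**2: no divisor's leading term divides it; move 7/20*y**2 to the remainder.
  leading term y: no divisor's leading term divides it; move 251/60*y to the remainder.
  leading term 1: no divisor's leading term divides it; move 37/6 to the remainder.
  remainder -1/10*y**3 + 7/20*y**2 + 251/60*y + 37/6 ≠ 0; add h_3 = -1/10*y**3 + 7/20*y**2 + 251/60*y + 37/6 to the basis.

The other S-polynomials (S(f_1,h_3), S(f_2,h_3)) all reduce to 0 modulo the current basis, so we have a Gröbner basis.
Inter-reduce: drop elements whose leading term is divisible by another's, tail-reduce, and make monic.
Reduced Gröbner basis: {x - 1/10*y**2 + 3/10*y + 6, y**3 - 7/2*y**2 - 251/6*y - 185/3}.

The lex basis is triangular: the last element involves only y. Solving y**3 - 7/2*y**2 - 251/6*y - 185/3 = 0 gives y ∈ {-2, 11/4 - sqrt(5529)/12, 11/4 + sqrt(5529)/12}; substituting each value into the earlier elements determines the remaining variables.
  y = -2: the earlier basis element becomes x + 5 = 0, giving x = -5 — point (-5, -2).
  y = 11/4 - sqrt(5529)/12: the earlier basis element becomes x + sqrt(5529)/48 + 107/48 = 0, giving x = -107/48 - sqrt(5529)/48 — point (-107/48 - sqrt(5529)/48, 11/4 - sqrt(5529)/12).
  y = 11/4 + sqrt(5529)/12: the earlier basis element becomes x - sqrt(5529)/48 + 107/48 = 0, giving x = -107/48 + sqrt(5529)/48 — point (-107/48 + sqrt(5529)/48, 11/4 + sqrt(5529)/12).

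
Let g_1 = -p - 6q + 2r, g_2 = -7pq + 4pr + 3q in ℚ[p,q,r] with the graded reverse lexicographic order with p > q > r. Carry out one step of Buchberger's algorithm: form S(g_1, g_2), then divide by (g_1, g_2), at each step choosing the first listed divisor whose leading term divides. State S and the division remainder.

lcm(LM(g_1), LM(g_2)) = pq.
S = (lcm/LT(g_1))·g_1 − (lcm/LT(g_2))·g_2 = 6q² + 4/7pr - 2qr + 3/7q.
Reduce S modulo (g_1, g_2) in that order:
  leading term q²: no divisor's leading term divides it; move 6q² to the remainder.
  leading term pr: subtract (-4/7r)·g_1 from 4/7pr - 2qr + 3/7q → -38/7qr + 8/7r² + 3/7q
  leading term qr: no divisor's leading term divides it; move -38/7qr to the remainder.
  leading term r²: no divisor's leading term divides it; move 8/7r² to the remainder.
  leading term q: no divisor's leading term divides it; move 3/7q to the remainder.
The remainder 6q² - 38/7qr + 8/7r² + 3/7q is nonzero, so it would be added as the next basis element.

S(g_1, g_2) = 6q² + 4/7pr - 2qr + 3/7q; remainder on division = 6q² - 38/7qr + 8/7r² + 3/7q.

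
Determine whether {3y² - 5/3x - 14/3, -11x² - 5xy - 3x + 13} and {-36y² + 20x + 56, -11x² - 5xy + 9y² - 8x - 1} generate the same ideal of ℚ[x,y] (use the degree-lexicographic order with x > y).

Yes, the ideals are equal.

For a fixed monomial order, each ideal has a unique reduced Gröbner basis; comparing bases decides equality.
Buchberger on the first generating set:
f_1 = 3y² - 5/3x - 14/3, LT = y².
f_2 = -11x² - 5xy - 3x + 13, LT = x².

The S-polynomials (S(f_1,f_2)) all reduce to 0 modulo the current basis, so we have a Gröbner basis.
Inter-reduce: drop elements whose leading term is divisible by another's, tail-reduce, and make monic.
Reduced Gröbner basis: {x² + 5/11xy + 3/11x - 13/11, y² - 5/9x - 14/9}.

Buchberger on the second generating set:
h_1 = -36y² + 20x + 56, LT = y².
h_2 = -11x² - 5xy + 9y² - 8x - 1, LT = x².

The S-polynomials (S(h_1,h_2)) all reduce to 0 modulo the current basis, so we have a Gröbner basis.
Inter-reduce: drop elements whose leading term is divisible by another's, tail-reduce, and make monic.
Reduced Gröbner basis: {x² + 5/11xy + 3/11x - 13/11, y² - 5/9x - 14/9}.

The two bases agree; hence the ideals are identical.
The same test decides containment: I ⊆ J iff every generator of I reduces to 0 modulo a Gröbner basis of J.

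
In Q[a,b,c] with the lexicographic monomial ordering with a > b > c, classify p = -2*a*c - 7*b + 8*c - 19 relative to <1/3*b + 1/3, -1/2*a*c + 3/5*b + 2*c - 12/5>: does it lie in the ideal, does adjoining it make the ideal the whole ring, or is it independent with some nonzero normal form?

-2*a*c - 7*b + 8*c - 19 lies in I (it reduces to 0).

First compute the reduced Gröbner basis of I by Buchberger's algorithm.
f_1 = 1/3*b + 1/3, LT = b.
f_2 = -1/2*a*c + 3/5*b + 2*c - 12/5, LT = a*c.

The S-polynomials (S(f_1,f_2)) all reduce to 0 modulo the current basis, so we have a Gröbner basis.
Inter-reduce: drop elements whose leading term is divisible by another's, tail-reduce, and make monic.
Reduced Gröbner basis: {a*c - 4*c + 6, b + 1}.
Label its elements g_1 = a*c - 4*c + 6, g_2 = b + 1.

Reduce p = -2*a*c - 7*b + 8*c - 19 modulo G:
  leading term a*c: subtract (-2)·g_1 from -2*a*c - 7*b + 8*c - 19 → -7*b - 7
  leading term b: subtract (-7)·g_2 from -7*b - 7 → 0
  normal form = 0.
Since the normal form is 0, p ∈ I.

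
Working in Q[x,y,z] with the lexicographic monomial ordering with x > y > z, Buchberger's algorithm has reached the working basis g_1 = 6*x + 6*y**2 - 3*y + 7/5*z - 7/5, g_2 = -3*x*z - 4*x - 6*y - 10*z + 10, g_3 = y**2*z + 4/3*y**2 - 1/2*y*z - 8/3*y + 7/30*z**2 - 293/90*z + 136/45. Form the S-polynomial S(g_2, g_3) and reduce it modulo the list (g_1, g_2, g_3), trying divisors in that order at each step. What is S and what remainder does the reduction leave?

lcm(LM(g_2), LM(g_3)) = x*y**2*z.
S = (lcm/LT(g_2))·g_2 − (lcm/LT(g_3))·g_3 = 1/2*x*y*z + 8/3*x*y - 7/30*x*z**2 + 293/90*x*z - 136/45*x + 2*y**3 + 10/3*y**2*z - 10/3*y**2.
Reduce S modulo (g_1, g_2, g_3) in that order:
  leading term x*y*z: subtract (1/12*y*z)·g_1 from 1/2*x*y*z + 8/3*x*y - 7/30*x*z**2 + 293/90*x*z - 136/45*x + 2*y**3 + 10/3*y**2*z - 10/3*y**2 → 8/3*x*y - 7/30*x*z**2 + 293/90*x*z - 136/45*x - 1/2*y**3*z + 2*y**3 + 43/12*y**2*z - 10/3*y**2 - 7/60*y*z**2 + 7/60*y*z
  leading term x*y: subtract (4/9*y)·g_1 from 8/3*x*y - 7/30*x*z**2 + 293/90*x*z - 136/45*x - 1/2*y**3*z + 2*y**3 + 43/12*y**2*z - 10/3*y**2 - 7/60*y*z**2 + 7/60*y*z → -7/30*x*z**2 + 293/90*x*z - 136/45*x - 1/2*y**3*z - 2/3*y**3 + 43/12*y**2*z - 2*y**2 - 7/60*y*z**2 - 91/180*y*z + 28/45*y
  leading term x*z**2: subtract (-7/180*z**2)·g_1 from -7/30*x*z**2 + 293/90*x*z - 136/45*x - 1/2*y**3*z - 2/3*y**3 + 43/12*y**2*z - 2*y**2 - 7/60*y*z**2 - 91/180*y*z + 28/45*y → 293/90*x*z - 136/45*x - 1/2*y**3*z - 2/3*y**3 + 7/30*y**2*z**2 + 43/12*y**2*z - 2*y**2 - 7/30*y*z**2 - 91/180*y*z + 28/45*y + 49/900*z**3 - 49/900*z**2
  leading term x*z: subtract (293/540*z)·g_1 from 293/90*x*z - 136/45*x - 1/2*y**3*z - 2/3*y**3 + 7/30*y**2*z**2 + 43/12*y**2*z - 2*y**2 - 7/30*y*z**2 - 91/180*y*z + 28/45*y + 49/900*z**3 - 49/900*z**2 → -136/45*x - 1/2*y**3*z - 2/3*y**3 + 7/30*y**2*z**2 + 59/180*y**2*z - 2*y**2 - 7/30*y*z**2 + 101/90*y*z + 28/45*y + 49/900*z**3 - 1099/1350*z**2 + 2051/2700*z
  leading term x: subtract (-68/135)·g_1 from -136/45*x - 1/2*y**3*z - 2/3*y**3 + 7/30*y**2*z**2 + 59/180*y**2*z - 2*y**2 - 7/30*y*z**2 + 101/90*y*z + 28/45*y + 49/900*z**3 - 1099/1350*z**2 + 2051/2700*z → -1/2*y**3*z - 2/3*y**3 + 7/30*y**2*z**2 + 59/180*y**2*z + 46/45*y**2 - 7/30*y*z**2 + 101/90*y*z - 8/9*y + 49/900*z**3 - 1099/1350*z**2 + 791/540*z - 476/675
  leading term y**3*z: subtract (-1/2*y)·g_3 from -1/2*y**3*z - 2/3*y**3 + 7/30*y**2*z**2 + 59/180*y**2*z + 46/45*y**2 - 7/30*y*z**2 + 101/90*y*z - 8/9*y + 49/900*z**3 - 1099/1350*z**2 + 791/540*z - 476/675 → 7/30*y**2*z**2 + 7/90*y**2*z - 14/45*y**2 - 7/60*y*z**2 - 91/180*y*z + 28/45*y + 49/900*z**3 - 1099/1350*z**2 + 791/540*z - 476/675
  leading term y**2*z**2: subtract (7/30*z)·g_3 from 7/30*y**2*z**2 + 7/90*y**2*z - 14/45*y**2 - 7/60*y*z**2 - 91/180*y*z + 28/45*y + 49/900*z**3 - 1099/1350*z**2 + 791/540*z - 476/675 → -7/30*y**2*z - 14/45*y**2 + 7/60*y*z + 28/45*y - 49/900*z**2 + 2051/2700*z - 476/675
  leading term y**2*z: subtract (-7/30)·g_3 from -7/30*y**2*z - 14/45*y**2 + 7/60*y*z + 28/45*y - 49/900*z**2 + 2051/2700*z - 476/675 → 0
The remainder is 0, so this S-polynomial contributes no new basis element.

S(g_2, g_3) = 1/2*x*y*z + 8/3*x*y - 7/30*x*z**2 + 293/90*x*z - 136/45*x + 2*y**3 + 10/3*y**2*z - 10/3*y**2; remainder on division = 0.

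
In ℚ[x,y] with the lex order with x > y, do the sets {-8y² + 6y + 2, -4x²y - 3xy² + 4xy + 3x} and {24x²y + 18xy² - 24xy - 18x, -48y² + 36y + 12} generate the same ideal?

Yes, the ideals are equal.

Since reduced Gröbner bases are canonical representatives of ideals under a given ordering, it suffices to compute and compare them.
Buchberger on the first generating set:
f_1 = -8y² + 6y + 2, LT = y².
f_2 = -4x²y - 3xy² + 4xy + 3x, LT = x²y.

S(f_1,f_2): lcm = x²y². S = -¾x²y - ¼x² - ¾xy³ + xy² + ¾xy.
  reduce S modulo (f_1, f_2):
  remainder -¼x² + 9/16xy - 5/16x ≠ 0; add g_3 = -¼x² + 9/16xy - 5/16x to the basis.

The other S-polynomials (S(f_1,g_3), S(f_2,g_3)) all reduce to 0 modulo the current basis, so we have a Gröbner basis.
Inter-reduce: drop elements whose leading term is divisible by another's, tail-reduce, and make monic.
Reduced Gröbner basis: {x² - 9/4xy + 5/4x, y² - ¾y - ¼}.

Buchberger on the second generating set:
h_1 = 24x²y + 18xy² - 24xy - 18x, LT = x²y.
h_2 = -48y² + 36y + 12, LT = y².

S(h_1,h_2): lcm = x²y². S = ¾x²y + ¼x² + ¾xy³ - xy² - ¾xy.
  reduce S modulo (h_1, h_2):
  remainder ¼x² - 9/16xy + 5/16x ≠ 0; add k_3 = ¼x² - 9/16xy + 5/16x to the basis.

The other S-polynomials (S(h_1,k_3), S(h_2,k_3)) all reduce to 0 modulo the current basis, so we have a Gröbner basis.
Inter-reduce: drop elements whose leading term is divisible by another's, tail-reduce, and make monic.
Reduced Gröbner basis: {x² - 9/4xy + 5/4x, y² - ¾y - ¼}.

Same reduced basis, so the two generating sets span the same ideal.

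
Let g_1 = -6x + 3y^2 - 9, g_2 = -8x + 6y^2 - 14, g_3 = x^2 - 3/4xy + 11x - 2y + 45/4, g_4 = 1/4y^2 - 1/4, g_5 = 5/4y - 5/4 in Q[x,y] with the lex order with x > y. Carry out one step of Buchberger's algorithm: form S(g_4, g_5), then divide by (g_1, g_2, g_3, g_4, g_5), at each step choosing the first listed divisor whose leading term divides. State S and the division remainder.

lcm(LM(g_4), LM(g_5)) = y^2.
S = (lcm/LT(g_4))·g_4 − (lcm/LT(g_5))·g_5 = y - 1.
Reduce S modulo (g_1, g_2, g_3, g_4, g_5) in that order:
  leading term y: subtract (4/5)·g_5 from y - 1 → 0
The remainder is 0, so this S-polynomial contributes no new basis element.

S(g_4, g_5) = y - 1; remainder on division = 0.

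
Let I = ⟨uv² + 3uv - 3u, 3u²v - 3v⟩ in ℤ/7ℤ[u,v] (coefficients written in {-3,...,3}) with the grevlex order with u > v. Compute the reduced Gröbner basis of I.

G = {uv² + 3uv - 3u, v³ + 3v² - 3v, u² + 2v² - v}

f_1 = uv² + 3uv - 3u, LT = uv².
f_2 = 3u²v - 3v, LT = u²v.

S(f_1,f_2): lcm = u²v². S = 3u²v - 3u² + v².
  reduce S modulo (f_1, f_2):
  remainder -3u² + v² + 3v ≠ 0; add g_3 = -3u² + v² + 3v to the basis.

S(f_1,g_3): lcm = u²v². S = -2v⁴ + 3u²v + v³ - 3u².
  reduce S modulo (f_1, f_2, g_3):
  remainder -2v⁴ + v³ - v² ≠ 0; add g_4 = -2v⁴ + v³ - v² to the basis.

S(f_2,g_3): lcm = u²v. S = -2v³ + v² - v.
  reduce S modulo (f_1, f_2, g_3, g_4):
  remainder -2v³ + v² - v ≠ 0; add g_5 = -2v³ + v² - v to the basis.

The other S-polynomials (S(f_1,g_4), S(f_2,g_4), S(g_3,g_4), S(f_1,g_5), S(f_2,g_5), S(g_3,g_5), S(g_4,g_5)) all reduce to 0 modulo the current basis, so we have a Gröbner basis.
Inter-reduce: drop elements whose leading term is divisible by another's, tail-reduce, and make monic.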